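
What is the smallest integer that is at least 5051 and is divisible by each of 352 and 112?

The integer must be a common multiple of 352 and 112, so a multiple of their LCM.
352 = 2^5 × 11
112 = 2^4 × 7
LCM(352, 112) = 2^5 × 7 × 11 = 2464.
Smallest multiple of 2464 that is ≥ 5051: ⌈5051/2464⌉ × 2464 = 3 × 2464 = 7392.

7392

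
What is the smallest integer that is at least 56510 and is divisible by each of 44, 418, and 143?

65208

The integer must be a common multiple of 44, 418, and 143, so a multiple of their LCM.
44 = 2^2 × 11
418 = 2 × 11 × 19
143 = 11 × 13
LCM(44, 418, 143) = 2^2 × 11 × 13 × 19 = 10868.
Smallest multiple of 10868 that is ≥ 56510: ⌈56510/10868⌉ × 10868 = 6 × 10868 = 65208.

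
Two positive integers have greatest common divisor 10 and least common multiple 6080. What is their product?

For any two positive integers, gcd × lcm = product = 10 × 6080 = 60800.

60800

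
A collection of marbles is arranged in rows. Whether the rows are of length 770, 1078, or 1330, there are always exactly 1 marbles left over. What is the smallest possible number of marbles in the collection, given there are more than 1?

N − 1 must be a common multiple of 770, 1078, and 1330.
770 = 2 × 5 × 7 × 11
1078 = 2 × 7^2 × 11
1330 = 2 × 5 × 7 × 19
LCM(770, 1078, 1330) = 2 × 5 × 7^2 × 11 × 19 = 102410.
Smallest N > 1 is LCM + 1 = 102410 + 1 = 102411.

102411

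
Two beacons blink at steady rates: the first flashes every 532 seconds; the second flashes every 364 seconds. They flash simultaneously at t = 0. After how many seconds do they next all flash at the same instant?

6916 seconds

They coincide at every common multiple of the periods; the first is the LCM.
532 = 2^2 × 7 × 19
364 = 2^2 × 7 × 13
LCM(532, 364) = 2^2 × 7 × 13 × 19 = 6916.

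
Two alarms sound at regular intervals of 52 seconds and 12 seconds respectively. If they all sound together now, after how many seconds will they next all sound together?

They coincide at every common multiple of the periods; the first is the LCM.
52 = 2^2 × 13
12 = 2^2 × 3
LCM(52, 12) = 2^2 × 3 × 13 = 156.

156 seconds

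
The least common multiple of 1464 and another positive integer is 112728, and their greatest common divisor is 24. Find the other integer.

1848

gcd × lcm = product of the two integers, so the other integer is (24 × 112728) / 1464 = 1848.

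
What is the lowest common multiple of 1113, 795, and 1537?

161385

1113 = 3 × 7 × 53
795 = 3 × 5 × 53
1537 = 29 × 53
LCM(1113, 795, 1537) = 3 × 5 × 7 × 29 × 53 = 161385.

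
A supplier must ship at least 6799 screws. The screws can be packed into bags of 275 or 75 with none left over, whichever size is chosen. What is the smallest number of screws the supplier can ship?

The number of screws must be a common multiple of 275 and 75, so a multiple of their LCM.
275 = 5^2 × 11
75 = 3 × 5^2
LCM(275, 75) = 3 × 5^2 × 11 = 825.
Smallest multiple of 825 that is ≥ 6799: ⌈6799/825⌉ × 825 = 9 × 825 = 7425.

7425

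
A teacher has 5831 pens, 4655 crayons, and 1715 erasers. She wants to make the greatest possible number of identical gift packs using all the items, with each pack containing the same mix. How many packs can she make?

The pack count must divide each quantity, so the greatest is gcd(5831, 4655, 1715).
5831 = 7^3 × 17
4655 = 5 × 7^2 × 19
1715 = 5 × 7^3
gcd(5831, 4655, 1715) = 7^2 = 49.

49 packs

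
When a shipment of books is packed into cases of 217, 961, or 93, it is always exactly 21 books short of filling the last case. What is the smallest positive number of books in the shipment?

Being 21 short of a full case of size k means N ≡ −21 (mod k), i.e. N + 21 is a multiple of each size.
217 = 7 × 31
961 = 31^2
93 = 3 × 31
LCM(217, 961, 93) = 3 × 7 × 31^2 = 20181.
Smallest positive N is 20181 − 21 = 20160.

20160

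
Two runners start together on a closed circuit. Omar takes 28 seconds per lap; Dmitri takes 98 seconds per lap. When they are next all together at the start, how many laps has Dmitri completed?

2 laps

The first common completion time is the LCM of the periods.
28 = 2^2 × 7
98 = 2 × 7^2
LCM(28, 98) = 2^2 × 7^2 = 196.
Laps for period 98: 196 / 98 = 2.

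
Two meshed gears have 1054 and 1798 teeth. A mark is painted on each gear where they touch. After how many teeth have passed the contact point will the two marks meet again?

30566 teeth

The first simultaneous occurrence is after LCM of the individual periods.
1054 = 2 × 17 × 31
1798 = 2 × 29 × 31
LCM(1054, 1798) = 2 × 17 × 29 × 31 = 30566.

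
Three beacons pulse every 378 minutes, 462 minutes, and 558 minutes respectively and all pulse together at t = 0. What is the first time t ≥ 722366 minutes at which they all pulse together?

Joint pulses occur at multiples of LCM(378, 462, 558).
378 = 2 × 3^3 × 7
462 = 2 × 3 × 7 × 11
558 = 2 × 3^2 × 31
LCM(378, 462, 558) = 2 × 3^3 × 7 × 11 × 31 = 128898.
Smallest multiple of 128898 that is ≥ 722366: ⌈722366/128898⌉ × 128898 = 6 × 128898 = 773388.

773388 minutes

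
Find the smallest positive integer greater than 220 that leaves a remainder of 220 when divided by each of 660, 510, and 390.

146080

N − 220 must be a common multiple of 660, 510, and 390.
660 = 2^2 × 3 × 5 × 11
510 = 2 × 3 × 5 × 17
390 = 2 × 3 × 5 × 13
LCM(660, 510, 390) = 2^2 × 3 × 5 × 11 × 13 × 17 = 145860.
Smallest N > 220 is LCM + 220 = 145860 + 220 = 146080.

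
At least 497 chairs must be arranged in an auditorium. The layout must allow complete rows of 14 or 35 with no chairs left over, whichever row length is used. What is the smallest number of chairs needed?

The number of chairs must be a common multiple of 14 and 35, so a multiple of their LCM.
14 = 2 × 7
35 = 5 × 7
LCM(14, 35) = 2 × 5 × 7 = 70.
Smallest multiple of 70 that is ≥ 497: ⌈497/70⌉ × 70 = 8 × 70 = 560.

560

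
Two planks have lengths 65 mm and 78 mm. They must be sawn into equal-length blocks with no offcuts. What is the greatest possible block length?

13 mm

By the Euclidean algorithm:
78 = 1 × 65 + 13
65 = 5 × 13 + 0
gcd(65, 78) = 13.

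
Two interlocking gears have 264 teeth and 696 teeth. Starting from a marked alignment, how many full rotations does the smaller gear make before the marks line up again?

29 rotations

All finish a whole number of cycles simultaneously at t = LCM of the periods.
264 = 2^3 × 3 × 11
696 = 2^3 × 3 × 29
LCM(264, 696) = 2^3 × 3 × 11 × 29 = 7656.
Rotations for period 264: 7656 / 264 = 29.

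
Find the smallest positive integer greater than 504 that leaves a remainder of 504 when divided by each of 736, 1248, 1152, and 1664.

344952

N − 504 must be a common multiple of 736, 1248, 1152, and 1664.
736 = 2^5 × 23
1248 = 2^5 × 3 × 13
1152 = 2^7 × 3^2
1664 = 2^7 × 13
LCM(736, 1248, 1152, 1664) = 2^7 × 3^2 × 13 × 23 = 344448.
Smallest N > 504 is LCM + 504 = 344448 + 504 = 344952.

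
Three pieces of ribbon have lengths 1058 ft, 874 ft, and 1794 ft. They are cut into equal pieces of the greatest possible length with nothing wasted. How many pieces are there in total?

81

Piece length = gcd(1058, 874, 1794).
1058 = 2 × 23^2
874 = 2 × 19 × 23
1794 = 2 × 3 × 13 × 23
gcd(1058, 874, 1794) = 2 × 23 = 46.
Total pieces = 1058/46 + 874/46 + 1794/46 = 23 + 19 + 39 = 81.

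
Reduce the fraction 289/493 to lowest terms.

17/29

289 = 17^2
493 = 17 × 29
gcd(289, 493) = 17.
Divide numerator and denominator by 17: 289/493 = 17/29.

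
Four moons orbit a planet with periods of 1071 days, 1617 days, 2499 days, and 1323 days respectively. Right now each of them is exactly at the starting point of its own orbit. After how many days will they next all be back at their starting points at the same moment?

247401 days

They coincide at every common multiple of the periods; the first is the LCM.
1071 = 3^2 × 7 × 17
1617 = 3 × 7^2 × 11
2499 = 3 × 7^2 × 17
1323 = 3^3 × 7^2
LCM(1071, 1617, 2499, 1323) = 3^3 × 7^2 × 11 × 17 = 247401.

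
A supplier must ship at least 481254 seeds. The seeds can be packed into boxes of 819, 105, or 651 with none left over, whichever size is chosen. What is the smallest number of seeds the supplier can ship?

507780

The number of seeds must be a common multiple of 819, 105, and 651, so a multiple of their LCM.
819 = 3^2 × 7 × 13
105 = 3 × 5 × 7
651 = 3 × 7 × 31
LCM(819, 105, 651) = 3^2 × 5 × 7 × 13 × 31 = 126945.
Smallest multiple of 126945 that is ≥ 481254: ⌈481254/126945⌉ × 126945 = 4 × 126945 = 507780.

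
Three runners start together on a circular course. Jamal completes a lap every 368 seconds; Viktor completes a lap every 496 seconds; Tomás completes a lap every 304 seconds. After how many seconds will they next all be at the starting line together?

216752 seconds

We need the least common multiple of the intervals.
368 = 2^4 × 23
496 = 2^4 × 31
304 = 2^4 × 19
LCM(368, 496, 304) = 2^4 × 19 × 23 × 31 = 216752.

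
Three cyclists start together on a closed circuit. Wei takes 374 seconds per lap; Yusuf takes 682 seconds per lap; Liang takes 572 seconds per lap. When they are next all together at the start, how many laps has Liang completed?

All finish a whole number of cycles simultaneously at t = LCM of the periods.
374 = 2 × 11 × 17
682 = 2 × 11 × 31
572 = 2^2 × 11 × 13
LCM(374, 682, 572) = 2^2 × 11 × 13 × 17 × 31 = 301444.
Laps for period 572: 301444 / 572 = 527.

527 laps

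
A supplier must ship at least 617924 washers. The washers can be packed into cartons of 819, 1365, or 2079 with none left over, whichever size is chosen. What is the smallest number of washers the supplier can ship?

The number of washers must be a common multiple of 819, 1365, and 2079, so a multiple of their LCM.
819 = 3^2 × 7 × 13
1365 = 3 × 5 × 7 × 13
2079 = 3^3 × 7 × 11
LCM(819, 1365, 2079) = 3^3 × 5 × 7 × 11 × 13 = 135135.
Smallest multiple of 135135 that is ≥ 617924: ⌈617924/135135⌉ × 135135 = 5 × 135135 = 675675.

675675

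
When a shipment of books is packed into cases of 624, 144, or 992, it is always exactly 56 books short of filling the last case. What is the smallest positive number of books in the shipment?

116008

Being 56 short of a full case of size k means N ≡ −56 (mod k), i.e. N + 56 is a multiple of each size.
624 = 2^4 × 3 × 13
144 = 2^4 × 3^2
992 = 2^5 × 31
LCM(624, 144, 992) = 2^5 × 3^2 × 13 × 31 = 116064.
Smallest positive N is 116064 − 56 = 116008.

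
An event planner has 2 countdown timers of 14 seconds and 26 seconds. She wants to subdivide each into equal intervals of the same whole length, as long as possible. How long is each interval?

2 seconds

By the Euclidean algorithm:
26 = 1 × 14 + 12
14 = 1 × 12 + 2
12 = 6 × 2 + 0
gcd(14, 26) = 2.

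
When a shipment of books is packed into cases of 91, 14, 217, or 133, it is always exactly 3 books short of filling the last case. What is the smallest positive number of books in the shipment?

107195

Being 3 short of a full case of size k means N ≡ −3 (mod k), i.e. N + 3 is a multiple of each size.
91 = 7 × 13
14 = 2 × 7
217 = 7 × 31
133 = 7 × 19
LCM(91, 14, 217, 133) = 2 × 7 × 13 × 19 × 31 = 107198.
Smallest positive N is 107198 − 3 = 107195.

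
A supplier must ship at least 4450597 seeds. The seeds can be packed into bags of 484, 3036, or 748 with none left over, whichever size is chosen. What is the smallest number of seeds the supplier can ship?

4541856

The number of seeds must be a common multiple of 484, 3036, and 748, so a multiple of their LCM.
484 = 2^2 × 11^2
3036 = 2^2 × 3 × 11 × 23
748 = 2^2 × 11 × 17
LCM(484, 3036, 748) = 2^2 × 3 × 11^2 × 17 × 23 = 567732.
Smallest multiple of 567732 that is ≥ 4450597: ⌈4450597/567732⌉ × 567732 = 8 × 567732 = 4541856.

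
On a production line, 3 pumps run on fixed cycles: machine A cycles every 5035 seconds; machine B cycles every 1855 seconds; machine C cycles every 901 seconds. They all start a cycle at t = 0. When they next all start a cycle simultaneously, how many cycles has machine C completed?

665 cycles

All finish a whole number of cycles simultaneously at t = LCM of the periods.
5035 = 5 × 19 × 53
1855 = 5 × 7 × 53
901 = 17 × 53
LCM(5035, 1855, 901) = 5 × 7 × 17 × 19 × 53 = 599165.
Cycles for period 901: 599165 / 901 = 665.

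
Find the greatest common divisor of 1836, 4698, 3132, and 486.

54

1836 = 2^2 × 3^3 × 17
4698 = 2 × 3^4 × 29
3132 = 2^2 × 3^3 × 29
486 = 2 × 3^5
gcd(1836, 4698, 3132, 486) = 2 × 3^3 = 54.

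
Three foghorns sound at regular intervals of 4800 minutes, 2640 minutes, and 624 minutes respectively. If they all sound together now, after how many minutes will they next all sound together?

We need the least common multiple of the intervals.
4800 = 2^6 × 3 × 5^2
2640 = 2^4 × 3 × 5 × 11
624 = 2^4 × 3 × 13
LCM(4800, 2640, 624) = 2^6 × 3 × 5^2 × 11 × 13 = 686400.

686400 minutes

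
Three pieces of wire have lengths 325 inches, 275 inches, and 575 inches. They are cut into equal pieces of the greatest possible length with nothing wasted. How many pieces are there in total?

Piece length = gcd(325, 275, 575).
325 = 5^2 × 13
275 = 5^2 × 11
575 = 5^2 × 23
gcd(325, 275, 575) = 5^2 = 25.
Total pieces = 325/25 + 275/25 + 575/25 = 13 + 11 + 23 = 47.

47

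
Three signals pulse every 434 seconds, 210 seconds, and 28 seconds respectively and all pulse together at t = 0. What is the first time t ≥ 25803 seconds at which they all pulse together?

Joint pulses occur at multiples of LCM(434, 210, 28).
434 = 2 × 7 × 31
210 = 2 × 3 × 5 × 7
28 = 2^2 × 7
LCM(434, 210, 28) = 2^2 × 3 × 5 × 7 × 31 = 13020.
Smallest multiple of 13020 that is ≥ 25803: ⌈25803/13020⌉ × 13020 = 2 × 13020 = 26040.

26040 seconds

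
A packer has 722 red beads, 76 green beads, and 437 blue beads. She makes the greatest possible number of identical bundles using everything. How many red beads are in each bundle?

38

Number of bundles = gcd(722, 76, 437).
722 = 2 × 19^2
76 = 2^2 × 19
437 = 19 × 23
gcd(722, 76, 437) = 19.
red beads per bundle = 722 / 19 = 38.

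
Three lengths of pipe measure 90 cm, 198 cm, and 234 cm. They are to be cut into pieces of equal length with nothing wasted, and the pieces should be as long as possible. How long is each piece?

18 cm

Each piece length must divide every original length, so the longest possible is gcd(90, 198, 234).
90 = 2 × 3^2 × 5
198 = 2 × 3^2 × 11
234 = 2 × 3^2 × 13
gcd(90, 198, 234) = 2 × 3^2 = 18.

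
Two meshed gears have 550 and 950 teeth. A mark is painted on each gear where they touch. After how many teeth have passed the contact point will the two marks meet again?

The first simultaneous occurrence is after LCM of the individual periods.
550 = 2 × 5^2 × 11
950 = 2 × 5^2 × 19
LCM(550, 950) = 2 × 5^2 × 11 × 19 = 10450.

10450 teeth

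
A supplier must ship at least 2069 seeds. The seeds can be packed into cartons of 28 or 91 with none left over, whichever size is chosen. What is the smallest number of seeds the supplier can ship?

The number of seeds must be a common multiple of 28 and 91, so a multiple of their LCM.
28 = 2^2 × 7
91 = 7 × 13
LCM(28, 91) = 2^2 × 7 × 13 = 364.
Smallest multiple of 364 that is ≥ 2069: ⌈2069/364⌉ × 364 = 6 × 364 = 2184.

2184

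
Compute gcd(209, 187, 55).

209 = 11 × 19
187 = 11 × 17
55 = 5 × 11
gcd(209, 187, 55) = 11.

11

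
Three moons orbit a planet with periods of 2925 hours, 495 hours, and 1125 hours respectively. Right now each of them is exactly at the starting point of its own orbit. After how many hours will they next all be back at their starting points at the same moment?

160875 hours

The first simultaneous occurrence is after LCM of the individual periods.
2925 = 3^2 × 5^2 × 13
495 = 3^2 × 5 × 11
1125 = 3^2 × 5^3
LCM(2925, 495, 1125) = 3^2 × 5^3 × 11 × 13 = 160875.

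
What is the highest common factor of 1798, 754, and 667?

29

1798 = 2 × 29 × 31
754 = 2 × 13 × 29
667 = 23 × 29
gcd(1798, 754, 667) = 29.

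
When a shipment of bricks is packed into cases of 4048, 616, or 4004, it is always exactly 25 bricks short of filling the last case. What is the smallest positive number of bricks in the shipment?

Being 25 short of a full case of size k means N ≡ −25 (mod k), i.e. N + 25 is a multiple of each size.
4048 = 2^4 × 11 × 23
616 = 2^3 × 7 × 11
4004 = 2^2 × 7 × 11 × 13
LCM(4048, 616, 4004) = 2^4 × 7 × 11 × 13 × 23 = 368368.
Smallest positive N is 368368 − 25 = 368343.

368343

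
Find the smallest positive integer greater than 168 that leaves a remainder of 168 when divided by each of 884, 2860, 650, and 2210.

243268

N − 168 must be a common multiple of 884, 2860, 650, and 2210.
884 = 2^2 × 13 × 17
2860 = 2^2 × 5 × 11 × 13
650 = 2 × 5^2 × 13
2210 = 2 × 5 × 13 × 17
LCM(884, 2860, 650, 2210) = 2^2 × 5^2 × 11 × 13 × 17 = 243100.
Smallest N > 168 is LCM + 168 = 243100 + 168 = 243268.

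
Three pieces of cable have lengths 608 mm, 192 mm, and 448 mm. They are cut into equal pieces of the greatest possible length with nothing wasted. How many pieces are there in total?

Piece length = gcd(608, 192, 448).
608 = 2^5 × 19
192 = 2^6 × 3
448 = 2^6 × 7
gcd(608, 192, 448) = 2^5 = 32.
Total pieces = 608/32 + 192/32 + 448/32 = 19 + 6 + 14 = 39.

39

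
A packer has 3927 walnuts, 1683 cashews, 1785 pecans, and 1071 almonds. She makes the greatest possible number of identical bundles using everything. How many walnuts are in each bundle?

77

Number of bundles = gcd(3927, 1683, 1785, 1071).
3927 = 3 × 7 × 11 × 17
1683 = 3^2 × 11 × 17
1785 = 3 × 5 × 7 × 17
1071 = 3^2 × 7 × 17
gcd(3927, 1683, 1785, 1071) = 3 × 17 = 51.
walnuts per bundle = 3927 / 51 = 77.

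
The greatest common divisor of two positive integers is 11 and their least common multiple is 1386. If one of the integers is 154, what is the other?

99

For two integers, gcd × lcm = product, so the other is (11 × 1386) / 154 = 15246 / 154 = 99.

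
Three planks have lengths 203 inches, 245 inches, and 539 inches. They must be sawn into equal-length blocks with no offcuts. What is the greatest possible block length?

The block length must divide every plank, so the greatest is gcd(203, 245, 539).
203 = 7 × 29
245 = 5 × 7^2
539 = 7^2 × 11
gcd(203, 245, 539) = 7.

7 inches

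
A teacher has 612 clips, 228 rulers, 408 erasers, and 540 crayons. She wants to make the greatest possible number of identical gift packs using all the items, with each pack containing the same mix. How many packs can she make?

12 packs

The pack count must divide each quantity, so the greatest is gcd(612, 228, 408, 540).
612 = 2^2 × 3^2 × 17
228 = 2^2 × 3 × 19
408 = 2^3 × 3 × 17
540 = 2^2 × 3^3 × 5
gcd(612, 228, 408, 540) = 2^2 × 3 = 12.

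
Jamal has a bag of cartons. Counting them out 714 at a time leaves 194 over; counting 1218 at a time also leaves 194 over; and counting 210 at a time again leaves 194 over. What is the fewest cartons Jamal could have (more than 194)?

103724

N − 194 must be a common multiple of 714, 1218, and 210.
714 = 2 × 3 × 7 × 17
1218 = 2 × 3 × 7 × 29
210 = 2 × 3 × 5 × 7
LCM(714, 1218, 210) = 2 × 3 × 5 × 7 × 17 × 29 = 103530.
Smallest N > 194 is LCM + 194 = 103530 + 194 = 103724.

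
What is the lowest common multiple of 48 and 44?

48 = 2^4 × 3
44 = 2^2 × 11
LCM(48, 44) = 2^4 × 3 × 11 = 528.

528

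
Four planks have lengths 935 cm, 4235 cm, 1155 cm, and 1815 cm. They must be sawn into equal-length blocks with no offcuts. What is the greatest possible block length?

55 cm

The block length must divide every plank, so the greatest is gcd(935, 4235, 1155, 1815).
935 = 5 × 11 × 17
4235 = 5 × 7 × 11^2
1155 = 3 × 5 × 7 × 11
1815 = 3 × 5 × 11^2
gcd(935, 4235, 1155, 1815) = 5 × 11 = 55.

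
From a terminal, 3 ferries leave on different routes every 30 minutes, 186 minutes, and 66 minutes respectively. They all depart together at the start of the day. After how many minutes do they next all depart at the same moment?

10230 minutes

The first simultaneous occurrence is after LCM of the individual periods.
30 = 2 × 3 × 5
186 = 2 × 3 × 31
66 = 2 × 3 × 11
LCM(30, 186, 66) = 2 × 3 × 5 × 11 × 31 = 10230.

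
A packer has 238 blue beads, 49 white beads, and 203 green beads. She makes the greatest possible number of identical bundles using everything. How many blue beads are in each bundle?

Number of bundles = gcd(238, 49, 203).
238 = 2 × 7 × 17
49 = 7^2
203 = 7 × 29
gcd(238, 49, 203) = 7.
blue beads per bundle = 238 / 7 = 34.

34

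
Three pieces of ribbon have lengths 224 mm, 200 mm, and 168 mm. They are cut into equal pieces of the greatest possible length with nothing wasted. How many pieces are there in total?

74

Piece length = gcd(224, 200, 168).
224 = 2^5 × 7
200 = 2^3 × 5^2
168 = 2^3 × 3 × 7
gcd(224, 200, 168) = 2^3 = 8.
Total pieces = 224/8 + 200/8 + 168/8 = 28 + 25 + 21 = 74.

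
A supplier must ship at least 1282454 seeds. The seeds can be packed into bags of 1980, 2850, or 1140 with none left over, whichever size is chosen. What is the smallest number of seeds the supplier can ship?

1316700

The number of seeds must be a common multiple of 1980, 2850, and 1140, so a multiple of their LCM.
1980 = 2^2 × 3^2 × 5 × 11
2850 = 2 × 3 × 5^2 × 19
1140 = 2^2 × 3 × 5 × 19
LCM(1980, 2850, 1140) = 2^2 × 3^2 × 5^2 × 11 × 19 = 188100.
Smallest multiple of 188100 that is ≥ 1282454: ⌈1282454/188100⌉ × 188100 = 7 × 188100 = 1316700.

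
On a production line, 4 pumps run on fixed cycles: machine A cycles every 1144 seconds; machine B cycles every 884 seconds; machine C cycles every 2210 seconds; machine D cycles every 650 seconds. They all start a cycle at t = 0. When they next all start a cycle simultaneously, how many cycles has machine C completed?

220 cycles

All finish a whole number of cycles simultaneously at t = LCM of the periods.
1144 = 2^3 × 11 × 13
884 = 2^2 × 13 × 17
2210 = 2 × 5 × 13 × 17
650 = 2 × 5^2 × 13
LCM(1144, 884, 2210, 650) = 2^3 × 5^2 × 11 × 13 × 17 = 486200.
Cycles for period 2210: 486200 / 2210 = 220.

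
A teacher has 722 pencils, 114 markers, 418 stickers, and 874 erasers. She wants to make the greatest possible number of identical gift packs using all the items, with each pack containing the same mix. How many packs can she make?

The pack count must divide each quantity, so the greatest is gcd(722, 114, 418, 874).
722 = 2 × 19^2
114 = 2 × 3 × 19
418 = 2 × 11 × 19
874 = 2 × 19 × 23
gcd(722, 114, 418, 874) = 2 × 19 = 38.

38 packs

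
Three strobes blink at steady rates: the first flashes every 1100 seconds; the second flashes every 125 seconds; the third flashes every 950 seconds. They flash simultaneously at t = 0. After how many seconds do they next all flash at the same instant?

The first simultaneous occurrence is after LCM of the individual periods.
1100 = 2^2 × 5^2 × 11
125 = 5^3
950 = 2 × 5^2 × 19
LCM(1100, 125, 950) = 2^2 × 5^3 × 11 × 19 = 104500.

104500 seconds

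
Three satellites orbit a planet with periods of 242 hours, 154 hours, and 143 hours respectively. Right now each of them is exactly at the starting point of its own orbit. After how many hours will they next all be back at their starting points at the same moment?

22022 hours

We need the least common multiple of the intervals.
242 = 2 × 11^2
154 = 2 × 7 × 11
143 = 11 × 13
LCM(242, 154, 143) = 2 × 7 × 11^2 × 13 = 22022.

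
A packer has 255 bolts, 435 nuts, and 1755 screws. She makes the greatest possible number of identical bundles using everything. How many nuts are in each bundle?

Number of bundles = gcd(255, 435, 1755).
255 = 3 × 5 × 17
435 = 3 × 5 × 29
1755 = 3^3 × 5 × 13
gcd(255, 435, 1755) = 3 × 5 = 15.
nuts per bundle = 435 / 15 = 29.

29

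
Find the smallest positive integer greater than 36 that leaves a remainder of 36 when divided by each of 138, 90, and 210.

14526

N − 36 must be a common multiple of 138, 90, and 210.
138 = 2 × 3 × 23
90 = 2 × 3^2 × 5
210 = 2 × 3 × 5 × 7
LCM(138, 90, 210) = 2 × 3^2 × 5 × 7 × 23 = 14490.
Smallest N > 36 is LCM + 36 = 14490 + 36 = 14526.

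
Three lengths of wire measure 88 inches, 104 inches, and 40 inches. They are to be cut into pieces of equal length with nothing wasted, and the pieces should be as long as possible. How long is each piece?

8 inches

The greatest length dividing all of 88, 104, and 40 is their gcd.
88 = 2^3 × 11
104 = 2^3 × 13
40 = 2^3 × 5
gcd(88, 104, 40) = 2^3 = 8.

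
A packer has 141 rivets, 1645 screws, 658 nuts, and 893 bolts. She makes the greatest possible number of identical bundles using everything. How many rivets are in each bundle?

Number of bundles = gcd(141, 1645, 658, 893).
141 = 3 × 47
1645 = 5 × 7 × 47
658 = 2 × 7 × 47
893 = 19 × 47
gcd(141, 1645, 658, 893) = 47.
rivets per bundle = 141 / 47 = 3.

3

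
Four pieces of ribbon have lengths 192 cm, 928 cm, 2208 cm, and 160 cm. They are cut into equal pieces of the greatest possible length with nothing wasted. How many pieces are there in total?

109

Piece length = gcd(192, 928, 2208, 160).
192 = 2^6 × 3
928 = 2^5 × 29
2208 = 2^5 × 3 × 23
160 = 2^5 × 5
gcd(192, 928, 2208, 160) = 2^5 = 32.
Total pieces = 192/32 + 928/32 + 2208/32 + 160/32 = 6 + 29 + 69 + 5 = 109.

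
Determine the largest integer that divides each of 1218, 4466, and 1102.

1218 = 2 × 3 × 7 × 29
4466 = 2 × 7 × 11 × 29
1102 = 2 × 19 × 29
gcd(1218, 4466, 1102) = 2 × 29 = 58.

58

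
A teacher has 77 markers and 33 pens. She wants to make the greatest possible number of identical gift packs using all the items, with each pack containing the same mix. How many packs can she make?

11 packs

By the Euclidean algorithm:
77 = 2 × 33 + 11
33 = 3 × 11 + 0
gcd(77, 33) = 11.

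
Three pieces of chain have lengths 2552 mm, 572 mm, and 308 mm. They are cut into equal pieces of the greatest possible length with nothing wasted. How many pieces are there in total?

78

Piece length = gcd(2552, 572, 308).
2552 = 2^3 × 11 × 29
572 = 2^2 × 11 × 13
308 = 2^2 × 7 × 11
gcd(2552, 572, 308) = 2^2 × 11 = 44.
Total pieces = 2552/44 + 572/44 + 308/44 = 58 + 13 + 7 = 78.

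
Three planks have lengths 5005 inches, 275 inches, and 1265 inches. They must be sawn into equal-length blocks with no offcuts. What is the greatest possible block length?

The block length must divide every plank, so the greatest is gcd(5005, 275, 1265).
5005 = 5 × 7 × 11 × 13
275 = 5^2 × 11
1265 = 5 × 11 × 23
gcd(5005, 275, 1265) = 5 × 11 = 55.

55 inches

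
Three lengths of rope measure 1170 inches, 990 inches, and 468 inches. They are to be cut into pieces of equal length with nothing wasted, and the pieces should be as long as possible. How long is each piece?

The greatest length dividing all of 1170, 990, and 468 is their gcd.
1170 = 2 × 3^2 × 5 × 13
990 = 2 × 3^2 × 5 × 11
468 = 2^2 × 3^2 × 13
gcd(1170, 990, 468) = 2 × 3^2 = 18.

18 inches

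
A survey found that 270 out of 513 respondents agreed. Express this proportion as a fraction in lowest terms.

270 = 2 × 3^3 × 5
513 = 3^3 × 19
gcd(270, 513) = 3^3 = 27.
Divide numerator and denominator by 27: 270/513 = 10/19.

10/19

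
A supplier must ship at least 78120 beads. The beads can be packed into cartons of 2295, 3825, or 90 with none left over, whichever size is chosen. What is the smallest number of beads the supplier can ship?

The number of beads must be a common multiple of 2295, 3825, and 90, so a multiple of their LCM.
2295 = 3^3 × 5 × 17
3825 = 3^2 × 5^2 × 17
90 = 2 × 3^2 × 5
LCM(2295, 3825, 90) = 2 × 3^3 × 5^2 × 17 = 22950.
Smallest multiple of 22950 that is ≥ 78120: ⌈78120/22950⌉ × 22950 = 4 × 22950 = 91800.

91800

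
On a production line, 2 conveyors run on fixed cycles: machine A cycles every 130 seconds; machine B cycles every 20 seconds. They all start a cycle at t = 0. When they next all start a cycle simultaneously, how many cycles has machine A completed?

2 cycles

They are all back at their starting positions together after one LCM of the periods.
130 = 2 × 5 × 13
20 = 2^2 × 5
LCM(130, 20) = 2^2 × 5 × 13 = 260.
Cycles for period 130: 260 / 130 = 2.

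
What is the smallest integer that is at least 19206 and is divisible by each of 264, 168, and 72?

22176

The integer must be a common multiple of 264, 168, and 72, so a multiple of their LCM.
264 = 2^3 × 3 × 11
168 = 2^3 × 3 × 7
72 = 2^3 × 3^2
LCM(264, 168, 72) = 2^3 × 3^2 × 7 × 11 = 5544.
Smallest multiple of 5544 that is ≥ 19206: ⌈19206/5544⌉ × 5544 = 4 × 5544 = 22176.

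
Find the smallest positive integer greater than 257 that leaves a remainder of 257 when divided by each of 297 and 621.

N − 257 must be a common multiple of 297 and 621.
297 = 3^3 × 11
621 = 3^3 × 23
LCM(297, 621) = 3^3 × 11 × 23 = 6831.
Smallest N > 257 is LCM + 257 = 6831 + 257 = 7088.

7088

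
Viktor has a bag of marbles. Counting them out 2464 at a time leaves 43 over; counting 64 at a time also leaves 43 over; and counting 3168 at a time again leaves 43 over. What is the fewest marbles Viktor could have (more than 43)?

44395

N − 43 must be a common multiple of 2464, 64, and 3168.
2464 = 2^5 × 7 × 11
64 = 2^6
3168 = 2^5 × 3^2 × 11
LCM(2464, 64, 3168) = 2^6 × 3^2 × 7 × 11 = 44352.
Smallest N > 43 is LCM + 43 = 44352 + 43 = 44395.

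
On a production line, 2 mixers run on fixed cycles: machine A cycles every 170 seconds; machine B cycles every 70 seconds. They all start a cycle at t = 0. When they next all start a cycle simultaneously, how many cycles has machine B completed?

The first common completion time is the LCM of the periods.
170 = 2 × 5 × 17
70 = 2 × 5 × 7
LCM(170, 70) = 2 × 5 × 7 × 17 = 1190.
Cycles for period 70: 1190 / 70 = 17.

17 cycles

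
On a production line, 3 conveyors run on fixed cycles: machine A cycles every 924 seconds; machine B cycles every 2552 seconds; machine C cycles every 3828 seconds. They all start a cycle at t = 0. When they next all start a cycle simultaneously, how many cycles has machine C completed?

14 cycles

They are all back at their starting positions together after one LCM of the periods.
924 = 2^2 × 3 × 7 × 11
2552 = 2^3 × 11 × 29
3828 = 2^2 × 3 × 11 × 29
LCM(924, 2552, 3828) = 2^3 × 3 × 7 × 11 × 29 = 53592.
Cycles for period 3828: 53592 / 3828 = 14.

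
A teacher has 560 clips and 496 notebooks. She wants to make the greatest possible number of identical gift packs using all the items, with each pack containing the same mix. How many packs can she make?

By the Euclidean algorithm:
560 = 1 × 496 + 64
496 = 7 × 64 + 48
64 = 1 × 48 + 16
48 = 3 × 16 + 0
gcd(560, 496) = 16.

16 packs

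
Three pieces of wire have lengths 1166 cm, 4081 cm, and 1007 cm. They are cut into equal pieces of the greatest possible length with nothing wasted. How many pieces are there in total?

Piece length = gcd(1166, 4081, 1007).
1166 = 2 × 11 × 53
4081 = 7 × 11 × 53
1007 = 19 × 53
gcd(1166, 4081, 1007) = 53.
Total pieces = 1166/53 + 4081/53 + 1007/53 = 22 + 77 + 19 = 118.

118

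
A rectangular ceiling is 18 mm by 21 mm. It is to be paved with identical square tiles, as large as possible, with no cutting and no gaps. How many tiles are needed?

Tile side = gcd(18, 21).
18 = 2 × 3^2
21 = 3 × 7
gcd(18, 21) = 3.
Tiles: (18/3) × (21/3) = 6 × 7 = 42.

42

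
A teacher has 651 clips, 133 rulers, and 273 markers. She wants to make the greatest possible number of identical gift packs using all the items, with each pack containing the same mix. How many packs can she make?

The pack count must divide each quantity, so the greatest is gcd(651, 133, 273).
651 = 3 × 7 × 31
133 = 7 × 19
273 = 3 × 7 × 13
gcd(651, 133, 273) = 7.

7 packs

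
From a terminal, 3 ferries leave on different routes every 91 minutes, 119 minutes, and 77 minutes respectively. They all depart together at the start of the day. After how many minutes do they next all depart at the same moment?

17017 minutes

The first simultaneous occurrence is after LCM of the individual periods.
91 = 7 × 13
119 = 7 × 17
77 = 7 × 11
LCM(91, 119, 77) = 7 × 11 × 13 × 17 = 17017.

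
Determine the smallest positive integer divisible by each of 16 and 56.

112

16 = 2^4
56 = 2^3 × 7
LCM(16, 56) = 2^4 × 7 = 112.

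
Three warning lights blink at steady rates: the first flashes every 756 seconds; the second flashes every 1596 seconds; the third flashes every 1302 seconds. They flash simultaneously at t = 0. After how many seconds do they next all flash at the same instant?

The first simultaneous occurrence is after LCM of the individual periods.
756 = 2^2 × 3^3 × 7
1596 = 2^2 × 3 × 7 × 19
1302 = 2 × 3 × 7 × 31
LCM(756, 1596, 1302) = 2^2 × 3^3 × 7 × 19 × 31 = 445284.

445284 seconds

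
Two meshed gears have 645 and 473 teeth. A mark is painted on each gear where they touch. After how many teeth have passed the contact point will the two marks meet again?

7095 teeth

The first simultaneous occurrence is after LCM of the individual periods.
645 = 3 × 5 × 43
473 = 11 × 43
LCM(645, 473) = 3 × 5 × 11 × 43 = 7095.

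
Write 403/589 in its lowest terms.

403 = 13 × 31
589 = 19 × 31
gcd(403, 589) = 31.
Divide numerator and denominator by 31: 403/589 = 13/19.

13/19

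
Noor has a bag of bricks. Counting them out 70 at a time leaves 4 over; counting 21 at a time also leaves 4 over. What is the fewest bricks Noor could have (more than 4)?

214

N − 4 must be a common multiple of 70 and 21.
70 = 2 × 5 × 7
21 = 3 × 7
LCM(70, 21) = 2 × 3 × 5 × 7 = 210.
Smallest N > 4 is LCM + 4 = 210 + 4 = 214.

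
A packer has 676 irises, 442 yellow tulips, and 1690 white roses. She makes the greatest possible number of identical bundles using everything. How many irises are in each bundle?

26

Number of bundles = gcd(676, 442, 1690).
676 = 2^2 × 13^2
442 = 2 × 13 × 17
1690 = 2 × 5 × 13^2
gcd(676, 442, 1690) = 2 × 13 = 26.
irises per bundle = 676 / 26 = 26.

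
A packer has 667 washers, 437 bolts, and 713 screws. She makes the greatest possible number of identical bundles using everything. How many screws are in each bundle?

Number of bundles = gcd(667, 437, 713).
667 = 23 × 29
437 = 19 × 23
713 = 23 × 31
gcd(667, 437, 713) = 23.
screws per bundle = 713 / 23 = 31.

31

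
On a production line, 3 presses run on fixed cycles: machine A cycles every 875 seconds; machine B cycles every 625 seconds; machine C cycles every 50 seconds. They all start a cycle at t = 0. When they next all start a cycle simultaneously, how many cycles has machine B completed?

14 cycles

All finish a whole number of cycles simultaneously at t = LCM of the periods.
875 = 5^3 × 7
625 = 5^4
50 = 2 × 5^2
LCM(875, 625, 50) = 2 × 5^4 × 7 = 8750.
Cycles for period 625: 8750 / 625 = 14.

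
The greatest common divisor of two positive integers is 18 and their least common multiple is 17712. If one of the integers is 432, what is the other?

For two integers, gcd × lcm = product, so the other is (18 × 17712) / 432 = 318816 / 432 = 738.

738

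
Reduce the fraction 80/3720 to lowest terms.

80 = 2^4 × 5
3720 = 2^3 × 3 × 5 × 31
gcd(80, 3720) = 2^3 × 5 = 40.
Divide numerator and denominator by 40: 80/3720 = 2/93.

2/93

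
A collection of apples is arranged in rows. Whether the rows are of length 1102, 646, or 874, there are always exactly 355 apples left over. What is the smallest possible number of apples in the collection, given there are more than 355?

N − 355 must be a common multiple of 1102, 646, and 874.
1102 = 2 × 19 × 29
646 = 2 × 17 × 19
874 = 2 × 19 × 23
LCM(1102, 646, 874) = 2 × 17 × 19 × 23 × 29 = 430882.
Smallest N > 355 is LCM + 355 = 430882 + 355 = 431237.

431237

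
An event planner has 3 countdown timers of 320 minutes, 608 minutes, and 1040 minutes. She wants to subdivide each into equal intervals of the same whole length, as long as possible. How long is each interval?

The interval must divide each timer length; the longest such is the gcd.
320 = 2^6 × 5
608 = 2^5 × 19
1040 = 2^4 × 5 × 13
gcd(320, 608, 1040) = 2^4 = 16.

16 minutes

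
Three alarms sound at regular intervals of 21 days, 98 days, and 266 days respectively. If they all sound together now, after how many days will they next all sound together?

5586 days

They coincide at every common multiple of the periods; the first is the LCM.
21 = 3 × 7
98 = 2 × 7^2
266 = 2 × 7 × 19
LCM(21, 98, 266) = 2 × 3 × 7^2 × 19 = 5586.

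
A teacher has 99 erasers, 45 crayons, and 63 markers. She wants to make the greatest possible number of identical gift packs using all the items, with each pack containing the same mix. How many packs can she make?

The pack count must divide each quantity, so the greatest is gcd(99, 45, 63).
99 = 3^2 × 11
45 = 3^2 × 5
63 = 3^2 × 7
gcd(99, 45, 63) = 3^2 = 9.

9 packs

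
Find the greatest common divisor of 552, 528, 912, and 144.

552 = 2^3 × 3 × 23
528 = 2^4 × 3 × 11
912 = 2^4 × 3 × 19
144 = 2^4 × 3^2
gcd(552, 528, 912, 144) = 2^3 × 3 = 24.

24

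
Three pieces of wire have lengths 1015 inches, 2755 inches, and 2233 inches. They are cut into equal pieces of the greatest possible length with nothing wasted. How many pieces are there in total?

Piece length = gcd(1015, 2755, 2233).
1015 = 5 × 7 × 29
2755 = 5 × 19 × 29
2233 = 7 × 11 × 29
gcd(1015, 2755, 2233) = 29.
Total pieces = 1015/29 + 2755/29 + 2233/29 = 35 + 95 + 77 = 207.

207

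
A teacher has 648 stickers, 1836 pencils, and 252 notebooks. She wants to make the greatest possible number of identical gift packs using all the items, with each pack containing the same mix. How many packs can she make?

36 packs

The pack count must divide each quantity, so the greatest is gcd(648, 1836, 252).
648 = 2^3 × 3^4
1836 = 2^2 × 3^3 × 17
252 = 2^2 × 3^2 × 7
gcd(648, 1836, 252) = 2^2 × 3^2 = 36.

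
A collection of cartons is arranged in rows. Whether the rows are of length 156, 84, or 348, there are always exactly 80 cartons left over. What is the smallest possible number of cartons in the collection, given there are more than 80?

31748

N − 80 must be a common multiple of 156, 84, and 348.
156 = 2^2 × 3 × 13
84 = 2^2 × 3 × 7
348 = 2^2 × 3 × 29
LCM(156, 84, 348) = 2^2 × 3 × 7 × 13 × 29 = 31668.
Smallest N > 80 is LCM + 80 = 31668 + 80 = 31748.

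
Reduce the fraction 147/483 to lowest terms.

7/23

147 = 3 × 7^2
483 = 3 × 7 × 23
gcd(147, 483) = 3 × 7 = 21.
Divide numerator and denominator by 21: 147/483 = 7/23.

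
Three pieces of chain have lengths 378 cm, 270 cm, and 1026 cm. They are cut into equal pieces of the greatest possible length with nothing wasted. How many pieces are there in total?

31

Piece length = gcd(378, 270, 1026).
378 = 2 × 3^3 × 7
270 = 2 × 3^3 × 5
1026 = 2 × 3^3 × 19
gcd(378, 270, 1026) = 2 × 3^3 = 54.
Total pieces = 378/54 + 270/54 + 1026/54 = 7 + 5 + 19 = 31.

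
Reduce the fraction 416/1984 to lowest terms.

416 = 2^5 × 13
1984 = 2^6 × 31
gcd(416, 1984) = 2^5 = 32.
Divide numerator and denominator by 32: 416/1984 = 13/62.

13/62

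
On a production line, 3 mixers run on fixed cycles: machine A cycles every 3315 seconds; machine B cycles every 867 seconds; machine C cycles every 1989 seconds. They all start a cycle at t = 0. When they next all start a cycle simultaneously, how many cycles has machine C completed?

85 cycles

The first common completion time is the LCM of the periods.
3315 = 3 × 5 × 13 × 17
867 = 3 × 17^2
1989 = 3^2 × 13 × 17
LCM(3315, 867, 1989) = 3^2 × 5 × 13 × 17^2 = 169065.
Cycles for period 1989: 169065 / 1989 = 85.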